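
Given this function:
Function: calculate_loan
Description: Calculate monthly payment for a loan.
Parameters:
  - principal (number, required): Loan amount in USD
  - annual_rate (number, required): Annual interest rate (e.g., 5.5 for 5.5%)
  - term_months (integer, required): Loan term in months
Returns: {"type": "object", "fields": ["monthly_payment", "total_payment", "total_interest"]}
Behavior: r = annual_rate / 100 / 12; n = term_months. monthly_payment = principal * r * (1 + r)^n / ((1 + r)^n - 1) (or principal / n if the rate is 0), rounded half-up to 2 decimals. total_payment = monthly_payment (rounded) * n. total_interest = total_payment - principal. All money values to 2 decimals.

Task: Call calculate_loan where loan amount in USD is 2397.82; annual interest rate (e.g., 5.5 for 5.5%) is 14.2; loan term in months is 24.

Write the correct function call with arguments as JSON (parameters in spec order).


Mapping each described value to its parameter name:
  'Loan amount in USD' -> principal = 2397.82
  'Annual interest rate (e.g., 5.5 for 5.5%)' -> annual_rate = 14.2
  'Loan term in months' -> term_months = 24
calculate_loan({"principal": 2397.82, "annual_rate": 14.2, "term_months": 24})


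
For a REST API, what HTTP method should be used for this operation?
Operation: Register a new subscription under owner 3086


GET = read, POST = create, PUT = update/replace, DELETE = remove
This operation is a create.
POST


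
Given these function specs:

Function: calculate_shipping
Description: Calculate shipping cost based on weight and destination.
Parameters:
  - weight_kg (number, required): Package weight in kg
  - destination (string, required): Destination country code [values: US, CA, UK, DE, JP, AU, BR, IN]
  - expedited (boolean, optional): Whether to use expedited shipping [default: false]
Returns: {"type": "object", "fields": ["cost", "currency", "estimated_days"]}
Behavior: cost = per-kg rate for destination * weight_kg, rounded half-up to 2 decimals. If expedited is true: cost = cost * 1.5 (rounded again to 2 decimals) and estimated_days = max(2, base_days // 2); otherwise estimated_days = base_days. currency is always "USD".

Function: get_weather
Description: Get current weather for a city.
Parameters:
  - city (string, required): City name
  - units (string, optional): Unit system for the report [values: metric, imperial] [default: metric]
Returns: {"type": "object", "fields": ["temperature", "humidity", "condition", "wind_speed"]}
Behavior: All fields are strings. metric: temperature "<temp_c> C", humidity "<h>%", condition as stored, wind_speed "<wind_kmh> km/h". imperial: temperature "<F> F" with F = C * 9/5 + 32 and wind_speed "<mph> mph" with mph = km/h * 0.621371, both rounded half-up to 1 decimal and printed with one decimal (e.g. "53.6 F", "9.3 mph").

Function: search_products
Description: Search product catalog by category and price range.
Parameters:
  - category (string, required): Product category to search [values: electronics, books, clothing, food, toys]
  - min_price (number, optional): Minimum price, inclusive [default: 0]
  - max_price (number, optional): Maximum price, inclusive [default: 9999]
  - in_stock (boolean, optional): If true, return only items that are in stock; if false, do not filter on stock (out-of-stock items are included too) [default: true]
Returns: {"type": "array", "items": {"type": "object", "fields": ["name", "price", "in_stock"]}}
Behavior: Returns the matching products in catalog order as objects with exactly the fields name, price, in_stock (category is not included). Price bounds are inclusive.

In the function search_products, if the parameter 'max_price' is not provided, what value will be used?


The search_products spec declares:
  - max_price (number, optional): Maximum price, inclusive [default: 9999]
Default:
9999


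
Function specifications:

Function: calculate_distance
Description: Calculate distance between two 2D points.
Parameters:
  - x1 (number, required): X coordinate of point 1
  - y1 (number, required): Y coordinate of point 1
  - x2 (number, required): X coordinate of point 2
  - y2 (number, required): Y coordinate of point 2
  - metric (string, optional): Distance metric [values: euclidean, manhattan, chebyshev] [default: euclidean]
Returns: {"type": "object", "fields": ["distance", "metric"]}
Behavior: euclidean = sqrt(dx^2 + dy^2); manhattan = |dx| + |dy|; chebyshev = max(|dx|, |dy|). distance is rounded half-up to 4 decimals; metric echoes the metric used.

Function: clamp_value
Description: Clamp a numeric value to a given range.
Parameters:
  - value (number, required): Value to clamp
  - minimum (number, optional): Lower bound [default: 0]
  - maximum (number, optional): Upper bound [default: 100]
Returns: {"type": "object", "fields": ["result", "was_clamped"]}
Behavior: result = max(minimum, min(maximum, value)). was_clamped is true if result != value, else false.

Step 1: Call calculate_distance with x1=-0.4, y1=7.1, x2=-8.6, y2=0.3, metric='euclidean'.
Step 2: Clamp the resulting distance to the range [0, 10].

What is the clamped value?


Step 1: calculate_distance (euclidean)
  |dx| = |-8.6 - -0.4| = 8.2; |dy| = |0.3 - 7.1| = 6.8
  euclidean: sqrt(8.2^2 + 6.8^2) = sqrt(113.48) = 10.652699
  Round to 4 decimals: 10.6527
  -> distance = 10.6527
Step 2: clamp_value(value=10.6527, minimum=0, maximum=10)
  result = max(0, min(10, 10.6527)) = max(0, 10) = 10
  was_clamped = (10 != 10.6527) = true
  -> result = 10
10


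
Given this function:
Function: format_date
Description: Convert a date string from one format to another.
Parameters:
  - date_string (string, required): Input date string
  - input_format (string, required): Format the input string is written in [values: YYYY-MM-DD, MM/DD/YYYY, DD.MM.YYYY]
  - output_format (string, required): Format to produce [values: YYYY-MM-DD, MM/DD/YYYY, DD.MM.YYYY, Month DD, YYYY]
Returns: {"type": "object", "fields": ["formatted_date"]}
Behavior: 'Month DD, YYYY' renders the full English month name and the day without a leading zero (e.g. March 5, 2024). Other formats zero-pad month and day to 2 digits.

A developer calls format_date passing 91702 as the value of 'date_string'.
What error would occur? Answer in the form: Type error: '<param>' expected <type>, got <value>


Spec: 'date_string' is declared as string; 91702 is an integer.
Type error: 'date_string' expected string, got 91702


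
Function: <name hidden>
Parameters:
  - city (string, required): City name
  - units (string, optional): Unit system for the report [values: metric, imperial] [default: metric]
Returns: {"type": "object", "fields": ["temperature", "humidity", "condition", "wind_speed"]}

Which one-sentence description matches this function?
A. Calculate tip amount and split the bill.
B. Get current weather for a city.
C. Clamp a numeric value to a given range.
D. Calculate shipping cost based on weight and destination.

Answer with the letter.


Parameters city, units and return ["temperature", "humidity", "condition", "wind_speed"] fit: Get current weather for a city.
B


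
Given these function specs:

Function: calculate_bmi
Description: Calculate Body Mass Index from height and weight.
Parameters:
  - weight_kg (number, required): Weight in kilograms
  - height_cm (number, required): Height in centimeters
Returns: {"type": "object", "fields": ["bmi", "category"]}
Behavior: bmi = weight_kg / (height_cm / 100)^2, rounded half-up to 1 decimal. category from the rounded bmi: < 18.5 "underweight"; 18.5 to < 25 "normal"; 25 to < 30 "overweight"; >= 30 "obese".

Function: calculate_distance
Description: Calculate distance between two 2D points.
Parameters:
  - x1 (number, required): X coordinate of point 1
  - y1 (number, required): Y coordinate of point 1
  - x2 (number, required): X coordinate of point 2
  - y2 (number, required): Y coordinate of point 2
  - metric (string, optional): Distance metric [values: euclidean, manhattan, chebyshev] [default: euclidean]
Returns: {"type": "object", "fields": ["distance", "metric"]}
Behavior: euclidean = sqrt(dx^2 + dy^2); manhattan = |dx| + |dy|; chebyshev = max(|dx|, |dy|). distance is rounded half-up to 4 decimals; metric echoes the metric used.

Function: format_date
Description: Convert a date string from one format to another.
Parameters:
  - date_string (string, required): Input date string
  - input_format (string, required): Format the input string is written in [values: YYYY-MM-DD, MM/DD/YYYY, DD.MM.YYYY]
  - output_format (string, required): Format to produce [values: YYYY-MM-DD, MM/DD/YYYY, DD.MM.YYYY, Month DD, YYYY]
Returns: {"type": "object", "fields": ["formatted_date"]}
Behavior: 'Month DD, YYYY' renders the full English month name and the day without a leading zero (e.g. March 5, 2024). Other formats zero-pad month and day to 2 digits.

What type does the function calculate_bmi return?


The calculate_bmi spec declares Returns: {"type": "object", "fields": ["bmi", "category"]}
Type:
object


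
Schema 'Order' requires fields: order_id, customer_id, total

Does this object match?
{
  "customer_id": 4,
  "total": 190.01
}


Checking required fields...
Missing: order_id
Invalid - missing required field 'order_id'


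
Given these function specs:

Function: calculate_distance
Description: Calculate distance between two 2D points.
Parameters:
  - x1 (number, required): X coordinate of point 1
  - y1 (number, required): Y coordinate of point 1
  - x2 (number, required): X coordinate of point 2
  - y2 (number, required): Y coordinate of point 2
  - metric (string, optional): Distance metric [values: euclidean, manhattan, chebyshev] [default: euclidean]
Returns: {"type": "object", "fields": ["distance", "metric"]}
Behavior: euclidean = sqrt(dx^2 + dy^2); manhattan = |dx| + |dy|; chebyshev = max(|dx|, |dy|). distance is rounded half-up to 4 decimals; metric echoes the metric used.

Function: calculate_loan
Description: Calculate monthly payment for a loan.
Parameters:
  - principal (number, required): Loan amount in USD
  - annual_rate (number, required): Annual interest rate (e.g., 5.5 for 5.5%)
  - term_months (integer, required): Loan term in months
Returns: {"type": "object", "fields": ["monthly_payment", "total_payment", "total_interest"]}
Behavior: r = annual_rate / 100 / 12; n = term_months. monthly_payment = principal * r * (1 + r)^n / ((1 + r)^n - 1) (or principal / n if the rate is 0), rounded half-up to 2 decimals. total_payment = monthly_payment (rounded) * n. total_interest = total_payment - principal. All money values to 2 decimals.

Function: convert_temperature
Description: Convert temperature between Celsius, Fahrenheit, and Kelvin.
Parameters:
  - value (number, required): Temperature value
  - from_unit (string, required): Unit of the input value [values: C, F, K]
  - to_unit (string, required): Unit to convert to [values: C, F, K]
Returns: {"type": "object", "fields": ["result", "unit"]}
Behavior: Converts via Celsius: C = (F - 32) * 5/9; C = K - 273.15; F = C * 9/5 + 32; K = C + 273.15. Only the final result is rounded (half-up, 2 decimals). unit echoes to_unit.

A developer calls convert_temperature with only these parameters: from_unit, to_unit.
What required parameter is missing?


Required parameters: value, from_unit, to_unit
Provided: from_unit, to_unit
Missing: value
value


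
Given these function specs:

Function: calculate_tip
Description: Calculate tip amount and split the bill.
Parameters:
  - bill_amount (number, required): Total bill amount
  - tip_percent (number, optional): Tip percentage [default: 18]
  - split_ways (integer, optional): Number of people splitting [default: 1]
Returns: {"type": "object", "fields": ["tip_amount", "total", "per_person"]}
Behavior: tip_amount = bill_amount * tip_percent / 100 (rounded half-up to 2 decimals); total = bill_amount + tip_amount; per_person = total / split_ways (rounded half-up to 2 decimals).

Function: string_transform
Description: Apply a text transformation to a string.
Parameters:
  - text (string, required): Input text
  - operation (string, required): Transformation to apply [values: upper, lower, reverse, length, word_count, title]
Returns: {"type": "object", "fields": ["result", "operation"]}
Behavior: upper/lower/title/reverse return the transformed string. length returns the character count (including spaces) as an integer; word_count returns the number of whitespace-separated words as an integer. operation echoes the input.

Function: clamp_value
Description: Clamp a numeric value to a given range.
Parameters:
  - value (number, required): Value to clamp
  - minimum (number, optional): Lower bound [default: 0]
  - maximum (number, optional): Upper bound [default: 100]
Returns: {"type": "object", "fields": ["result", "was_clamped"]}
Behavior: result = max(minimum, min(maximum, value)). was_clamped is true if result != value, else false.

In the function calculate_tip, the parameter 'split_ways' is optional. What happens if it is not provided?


The calculate_tip spec declares:
  - split_ways (integer, optional): Number of people splitting [default: 1]
It defaults to 1


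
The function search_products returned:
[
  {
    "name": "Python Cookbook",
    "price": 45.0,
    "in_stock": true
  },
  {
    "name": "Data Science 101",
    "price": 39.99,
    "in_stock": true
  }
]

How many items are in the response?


Items: Python Cookbook, Data Science 101
2


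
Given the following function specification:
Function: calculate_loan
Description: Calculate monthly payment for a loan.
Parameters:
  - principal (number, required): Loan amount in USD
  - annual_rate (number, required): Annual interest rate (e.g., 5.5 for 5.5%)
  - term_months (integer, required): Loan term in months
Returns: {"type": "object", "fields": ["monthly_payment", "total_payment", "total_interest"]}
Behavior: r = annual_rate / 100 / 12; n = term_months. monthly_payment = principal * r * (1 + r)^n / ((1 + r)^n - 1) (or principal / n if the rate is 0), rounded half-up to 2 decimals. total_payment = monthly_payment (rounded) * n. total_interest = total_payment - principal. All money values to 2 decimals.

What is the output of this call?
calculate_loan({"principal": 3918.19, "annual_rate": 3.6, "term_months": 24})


r = 3.6 / 100 / 12 = 0.003 (keep full precision)
(1 + r)^24 = 1.07453952
monthly_payment = 3918.19 * 0.003 * 1.07453952 / (1.07453952 - 1) = 169.450382 -> 169.45
total_payment = 169.45 * 24 = 4066.80
total_interest = 4066.80 - 3918.19 = 148.61
Output:
{"monthly_payment": 169.45, "total_payment": 4066.8, "total_interest": 148.61}


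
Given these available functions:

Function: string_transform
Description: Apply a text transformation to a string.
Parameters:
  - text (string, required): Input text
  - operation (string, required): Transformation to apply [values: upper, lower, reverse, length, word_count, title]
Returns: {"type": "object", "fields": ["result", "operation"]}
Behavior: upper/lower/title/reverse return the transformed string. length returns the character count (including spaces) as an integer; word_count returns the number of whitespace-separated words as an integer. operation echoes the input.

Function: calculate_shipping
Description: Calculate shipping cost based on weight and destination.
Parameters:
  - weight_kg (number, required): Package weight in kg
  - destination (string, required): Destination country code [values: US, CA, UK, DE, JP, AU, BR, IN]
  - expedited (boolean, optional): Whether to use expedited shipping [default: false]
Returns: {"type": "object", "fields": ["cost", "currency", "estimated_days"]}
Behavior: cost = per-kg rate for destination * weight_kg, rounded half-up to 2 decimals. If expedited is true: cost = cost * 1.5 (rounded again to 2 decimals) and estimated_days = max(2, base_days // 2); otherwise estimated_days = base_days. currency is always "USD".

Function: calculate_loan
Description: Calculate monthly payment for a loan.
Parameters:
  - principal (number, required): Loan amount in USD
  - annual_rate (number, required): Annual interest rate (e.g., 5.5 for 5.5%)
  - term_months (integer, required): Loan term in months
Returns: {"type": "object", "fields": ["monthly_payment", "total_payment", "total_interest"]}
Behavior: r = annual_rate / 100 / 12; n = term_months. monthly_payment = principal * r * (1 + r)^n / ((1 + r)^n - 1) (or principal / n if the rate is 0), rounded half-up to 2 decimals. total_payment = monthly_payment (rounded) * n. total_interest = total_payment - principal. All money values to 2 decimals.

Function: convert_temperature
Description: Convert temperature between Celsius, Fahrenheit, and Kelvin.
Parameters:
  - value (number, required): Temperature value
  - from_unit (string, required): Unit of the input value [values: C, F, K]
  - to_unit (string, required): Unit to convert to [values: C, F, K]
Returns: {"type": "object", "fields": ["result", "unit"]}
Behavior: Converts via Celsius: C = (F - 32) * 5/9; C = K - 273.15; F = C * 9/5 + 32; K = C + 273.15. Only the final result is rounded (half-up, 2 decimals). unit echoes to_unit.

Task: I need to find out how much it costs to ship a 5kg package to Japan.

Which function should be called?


The task needs a function whose description is: Calculate shipping cost based on weight and destination.
calculate_shipping


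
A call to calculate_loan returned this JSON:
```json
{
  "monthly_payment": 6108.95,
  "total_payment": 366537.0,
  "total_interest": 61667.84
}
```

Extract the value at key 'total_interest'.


61667.84


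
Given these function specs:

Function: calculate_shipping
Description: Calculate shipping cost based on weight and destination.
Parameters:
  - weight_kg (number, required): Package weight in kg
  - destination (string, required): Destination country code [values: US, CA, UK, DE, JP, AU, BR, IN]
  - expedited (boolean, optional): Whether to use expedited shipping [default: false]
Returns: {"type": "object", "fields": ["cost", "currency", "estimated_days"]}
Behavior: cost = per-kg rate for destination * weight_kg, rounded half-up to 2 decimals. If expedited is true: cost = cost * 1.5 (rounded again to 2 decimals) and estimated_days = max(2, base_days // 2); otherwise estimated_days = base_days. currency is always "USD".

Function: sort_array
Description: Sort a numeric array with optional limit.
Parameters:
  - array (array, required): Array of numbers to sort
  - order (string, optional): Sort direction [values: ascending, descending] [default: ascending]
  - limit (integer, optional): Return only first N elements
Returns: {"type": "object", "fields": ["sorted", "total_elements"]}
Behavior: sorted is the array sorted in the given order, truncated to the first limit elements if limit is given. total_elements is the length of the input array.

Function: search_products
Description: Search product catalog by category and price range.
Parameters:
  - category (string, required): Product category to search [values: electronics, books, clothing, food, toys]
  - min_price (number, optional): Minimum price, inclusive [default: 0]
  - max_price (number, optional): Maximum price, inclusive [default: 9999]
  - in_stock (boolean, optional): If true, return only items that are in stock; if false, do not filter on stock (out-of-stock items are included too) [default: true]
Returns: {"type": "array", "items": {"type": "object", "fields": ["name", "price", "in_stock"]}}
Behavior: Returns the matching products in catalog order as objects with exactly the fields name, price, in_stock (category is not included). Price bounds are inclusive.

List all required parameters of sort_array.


Parameters of sort_array and their required/optional flag:
  array: required
  order: optional
  limit: optional
array


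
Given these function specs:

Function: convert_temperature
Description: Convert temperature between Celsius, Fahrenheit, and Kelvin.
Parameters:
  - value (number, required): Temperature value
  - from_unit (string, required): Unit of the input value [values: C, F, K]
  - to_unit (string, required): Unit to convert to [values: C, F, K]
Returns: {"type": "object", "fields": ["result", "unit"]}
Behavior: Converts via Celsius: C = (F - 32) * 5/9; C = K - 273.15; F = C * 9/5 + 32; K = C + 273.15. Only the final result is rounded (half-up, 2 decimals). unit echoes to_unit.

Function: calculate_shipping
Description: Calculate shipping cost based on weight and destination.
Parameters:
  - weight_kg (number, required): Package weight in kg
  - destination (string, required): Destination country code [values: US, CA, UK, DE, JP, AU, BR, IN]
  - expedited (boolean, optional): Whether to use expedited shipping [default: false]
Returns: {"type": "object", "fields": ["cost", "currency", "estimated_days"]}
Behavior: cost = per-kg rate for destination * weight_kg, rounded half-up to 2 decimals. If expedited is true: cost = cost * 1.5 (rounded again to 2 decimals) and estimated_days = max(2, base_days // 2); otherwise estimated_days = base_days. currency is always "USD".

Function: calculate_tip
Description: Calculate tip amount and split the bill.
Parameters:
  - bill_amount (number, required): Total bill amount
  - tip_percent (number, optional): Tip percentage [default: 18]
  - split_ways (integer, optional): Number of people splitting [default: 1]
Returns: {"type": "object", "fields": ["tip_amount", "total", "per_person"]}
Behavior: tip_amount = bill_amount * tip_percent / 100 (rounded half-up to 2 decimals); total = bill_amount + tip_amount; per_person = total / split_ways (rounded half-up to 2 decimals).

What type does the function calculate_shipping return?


The calculate_shipping spec declares Returns: {"type": "object", "fields": ["cost", "currency", "estimated_days"]}
Type:
object


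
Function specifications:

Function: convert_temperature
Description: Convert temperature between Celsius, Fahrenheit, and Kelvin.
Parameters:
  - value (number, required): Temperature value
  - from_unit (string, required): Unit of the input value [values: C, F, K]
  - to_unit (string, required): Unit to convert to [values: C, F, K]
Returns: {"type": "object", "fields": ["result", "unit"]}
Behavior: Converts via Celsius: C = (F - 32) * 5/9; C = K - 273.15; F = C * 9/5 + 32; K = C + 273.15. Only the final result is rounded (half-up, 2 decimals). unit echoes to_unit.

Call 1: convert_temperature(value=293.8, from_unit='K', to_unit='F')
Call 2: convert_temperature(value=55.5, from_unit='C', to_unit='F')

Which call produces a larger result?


Call 1:
  To C: 293.8 - 273.15 = 20.65
  To F: 20.65 * 9/5 + 32 = 69.17
  Round to 2 decimals: 69.17
  -> 69.17 F
Call 2:
  Input already in C: 55.5
  To F: 55.5 * 9/5 + 32 = 131.9
  Round to 2 decimals: 131.9
  -> 131.9 F
Call 2 (131.9 F)


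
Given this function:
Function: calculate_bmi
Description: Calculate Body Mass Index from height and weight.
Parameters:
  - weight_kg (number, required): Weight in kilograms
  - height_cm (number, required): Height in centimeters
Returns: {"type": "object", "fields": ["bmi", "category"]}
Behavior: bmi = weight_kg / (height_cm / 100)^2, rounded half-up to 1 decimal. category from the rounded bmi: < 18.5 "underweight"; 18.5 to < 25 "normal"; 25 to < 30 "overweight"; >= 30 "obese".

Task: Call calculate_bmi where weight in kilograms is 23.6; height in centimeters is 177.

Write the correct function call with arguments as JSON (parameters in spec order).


Mapping each described value to its parameter name:
  'Weight in kilograms' -> weight_kg = 23.6
  'Height in centimeters' -> height_cm = 177
calculate_bmi({"weight_kg": 23.6, "height_cm": 177})


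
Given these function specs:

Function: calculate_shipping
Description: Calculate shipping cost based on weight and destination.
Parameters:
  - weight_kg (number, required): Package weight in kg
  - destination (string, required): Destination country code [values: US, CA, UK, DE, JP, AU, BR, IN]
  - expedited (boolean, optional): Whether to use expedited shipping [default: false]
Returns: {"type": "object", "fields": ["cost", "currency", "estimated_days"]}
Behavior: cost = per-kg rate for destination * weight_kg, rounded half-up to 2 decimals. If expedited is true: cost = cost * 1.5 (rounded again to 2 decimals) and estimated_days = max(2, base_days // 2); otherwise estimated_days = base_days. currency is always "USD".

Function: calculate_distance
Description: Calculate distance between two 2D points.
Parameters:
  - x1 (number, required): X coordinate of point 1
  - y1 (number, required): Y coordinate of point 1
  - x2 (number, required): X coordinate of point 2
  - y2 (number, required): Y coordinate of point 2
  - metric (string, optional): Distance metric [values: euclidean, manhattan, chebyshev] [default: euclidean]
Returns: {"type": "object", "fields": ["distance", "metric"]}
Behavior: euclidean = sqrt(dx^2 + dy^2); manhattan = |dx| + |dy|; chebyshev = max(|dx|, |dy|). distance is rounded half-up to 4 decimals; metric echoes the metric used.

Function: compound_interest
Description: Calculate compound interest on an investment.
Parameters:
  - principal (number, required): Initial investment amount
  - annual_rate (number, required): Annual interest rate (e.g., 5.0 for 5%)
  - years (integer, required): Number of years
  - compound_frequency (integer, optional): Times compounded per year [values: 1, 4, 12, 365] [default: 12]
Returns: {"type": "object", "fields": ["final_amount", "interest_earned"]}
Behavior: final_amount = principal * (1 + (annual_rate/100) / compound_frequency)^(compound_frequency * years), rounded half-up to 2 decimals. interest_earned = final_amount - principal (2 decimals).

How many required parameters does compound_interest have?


Parameters of compound_interest: principal (required), annual_rate (required), years (required), compound_frequency (optional)
Required count:
3


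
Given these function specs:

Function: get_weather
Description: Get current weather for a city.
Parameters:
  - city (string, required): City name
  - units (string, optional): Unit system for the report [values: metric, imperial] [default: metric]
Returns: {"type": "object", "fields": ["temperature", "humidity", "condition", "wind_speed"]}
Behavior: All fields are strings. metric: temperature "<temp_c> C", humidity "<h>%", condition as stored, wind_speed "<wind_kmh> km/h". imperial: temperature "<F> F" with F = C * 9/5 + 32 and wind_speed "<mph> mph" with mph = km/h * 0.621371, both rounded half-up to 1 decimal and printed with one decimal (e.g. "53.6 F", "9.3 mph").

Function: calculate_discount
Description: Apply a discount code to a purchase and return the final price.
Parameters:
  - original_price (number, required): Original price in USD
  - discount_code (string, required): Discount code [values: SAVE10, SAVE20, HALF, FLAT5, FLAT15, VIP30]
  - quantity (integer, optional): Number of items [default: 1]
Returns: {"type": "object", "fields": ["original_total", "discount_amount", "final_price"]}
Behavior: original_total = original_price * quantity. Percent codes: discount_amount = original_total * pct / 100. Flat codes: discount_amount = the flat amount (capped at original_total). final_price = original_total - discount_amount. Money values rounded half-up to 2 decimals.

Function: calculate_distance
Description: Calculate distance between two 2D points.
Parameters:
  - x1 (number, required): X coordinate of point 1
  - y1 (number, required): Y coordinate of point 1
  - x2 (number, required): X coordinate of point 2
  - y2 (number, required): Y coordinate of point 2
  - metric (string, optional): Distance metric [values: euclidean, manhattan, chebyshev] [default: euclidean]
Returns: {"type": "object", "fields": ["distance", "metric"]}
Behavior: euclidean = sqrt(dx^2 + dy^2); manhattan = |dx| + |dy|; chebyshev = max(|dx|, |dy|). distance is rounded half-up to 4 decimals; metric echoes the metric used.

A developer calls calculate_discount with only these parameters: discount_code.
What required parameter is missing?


Required parameters: original_price, discount_code
Provided: discount_code
Missing: original_price
original_price


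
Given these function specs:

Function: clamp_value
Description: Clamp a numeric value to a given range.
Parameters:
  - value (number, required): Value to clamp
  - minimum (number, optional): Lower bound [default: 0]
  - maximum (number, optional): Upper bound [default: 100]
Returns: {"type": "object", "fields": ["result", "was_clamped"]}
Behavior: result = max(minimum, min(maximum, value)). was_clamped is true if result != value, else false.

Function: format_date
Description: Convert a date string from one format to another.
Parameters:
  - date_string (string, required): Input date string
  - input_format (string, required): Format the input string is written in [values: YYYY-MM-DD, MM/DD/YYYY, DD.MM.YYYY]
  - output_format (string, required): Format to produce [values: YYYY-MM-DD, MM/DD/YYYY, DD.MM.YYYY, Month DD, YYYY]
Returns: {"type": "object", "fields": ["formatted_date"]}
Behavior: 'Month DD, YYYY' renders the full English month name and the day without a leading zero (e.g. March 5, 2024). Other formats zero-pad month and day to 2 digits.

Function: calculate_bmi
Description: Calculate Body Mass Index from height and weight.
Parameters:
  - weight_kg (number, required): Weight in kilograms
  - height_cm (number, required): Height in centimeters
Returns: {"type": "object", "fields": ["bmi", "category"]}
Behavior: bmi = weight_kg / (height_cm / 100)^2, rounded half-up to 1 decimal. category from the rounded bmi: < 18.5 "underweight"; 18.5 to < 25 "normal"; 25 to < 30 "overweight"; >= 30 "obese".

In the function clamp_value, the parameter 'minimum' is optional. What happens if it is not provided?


The clamp_value spec declares:
  - minimum (number, optional): Lower bound [default: 0]
It defaults to 0


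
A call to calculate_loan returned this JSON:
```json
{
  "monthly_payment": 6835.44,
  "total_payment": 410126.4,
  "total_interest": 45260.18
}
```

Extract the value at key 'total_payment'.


410126.4


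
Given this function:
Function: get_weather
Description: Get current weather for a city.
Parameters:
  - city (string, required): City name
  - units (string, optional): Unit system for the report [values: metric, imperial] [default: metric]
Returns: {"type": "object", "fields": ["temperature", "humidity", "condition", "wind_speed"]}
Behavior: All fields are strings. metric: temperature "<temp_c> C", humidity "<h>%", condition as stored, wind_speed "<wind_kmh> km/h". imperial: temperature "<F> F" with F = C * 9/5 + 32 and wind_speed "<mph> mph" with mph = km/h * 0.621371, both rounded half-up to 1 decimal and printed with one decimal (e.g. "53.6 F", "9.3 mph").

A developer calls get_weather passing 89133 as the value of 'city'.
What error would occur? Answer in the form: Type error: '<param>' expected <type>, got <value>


Spec: 'city' is declared as string; 89133 is an integer.
Type error: 'city' expected string, got 89133


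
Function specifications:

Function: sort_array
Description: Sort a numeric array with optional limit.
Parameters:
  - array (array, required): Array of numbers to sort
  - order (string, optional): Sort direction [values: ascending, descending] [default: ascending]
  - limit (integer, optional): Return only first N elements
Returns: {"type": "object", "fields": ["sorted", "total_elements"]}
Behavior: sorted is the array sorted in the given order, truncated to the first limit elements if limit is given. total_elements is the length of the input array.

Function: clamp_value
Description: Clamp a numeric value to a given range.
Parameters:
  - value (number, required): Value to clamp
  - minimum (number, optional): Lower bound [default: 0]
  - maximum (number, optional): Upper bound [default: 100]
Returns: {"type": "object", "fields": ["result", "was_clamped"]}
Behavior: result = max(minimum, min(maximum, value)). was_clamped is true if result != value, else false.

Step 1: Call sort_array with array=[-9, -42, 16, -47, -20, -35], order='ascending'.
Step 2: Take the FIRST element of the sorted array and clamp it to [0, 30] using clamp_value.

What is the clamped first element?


Step 1: sort_array(order=ascending)
  sorted: [-47, -42, -35, -20, -9, 16]
  -> first element = -47
Step 2: clamp_value(value=-47, minimum=0, maximum=30)
  result = max(0, min(30, -47)) = max(0, -47) = 0
  was_clamped = (0 != -47) = true
  -> result = 0
0


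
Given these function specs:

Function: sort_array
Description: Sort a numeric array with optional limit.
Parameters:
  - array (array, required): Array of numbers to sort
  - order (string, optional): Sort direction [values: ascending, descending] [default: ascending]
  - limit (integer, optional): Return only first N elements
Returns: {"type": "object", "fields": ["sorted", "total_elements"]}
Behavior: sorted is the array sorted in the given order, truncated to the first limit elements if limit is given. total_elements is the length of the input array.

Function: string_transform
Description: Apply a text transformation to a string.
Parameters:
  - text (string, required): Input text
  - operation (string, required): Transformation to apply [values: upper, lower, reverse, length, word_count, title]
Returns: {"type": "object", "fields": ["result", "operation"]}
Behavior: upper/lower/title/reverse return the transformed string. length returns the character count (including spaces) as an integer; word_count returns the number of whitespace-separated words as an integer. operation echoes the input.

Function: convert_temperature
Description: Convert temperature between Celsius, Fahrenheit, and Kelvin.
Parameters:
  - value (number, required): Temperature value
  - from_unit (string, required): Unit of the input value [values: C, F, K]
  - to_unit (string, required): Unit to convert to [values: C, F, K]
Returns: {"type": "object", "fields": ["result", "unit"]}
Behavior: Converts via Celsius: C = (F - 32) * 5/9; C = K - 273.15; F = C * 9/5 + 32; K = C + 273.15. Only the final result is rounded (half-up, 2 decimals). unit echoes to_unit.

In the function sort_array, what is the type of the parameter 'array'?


The sort_array spec declares:
  - array (array, required): Array of numbers to sort
Type:
array


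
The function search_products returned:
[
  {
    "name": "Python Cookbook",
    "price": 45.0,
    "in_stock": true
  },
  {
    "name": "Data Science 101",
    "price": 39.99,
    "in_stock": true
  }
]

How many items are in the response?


Items: Python Cookbook, Data Science 101
2


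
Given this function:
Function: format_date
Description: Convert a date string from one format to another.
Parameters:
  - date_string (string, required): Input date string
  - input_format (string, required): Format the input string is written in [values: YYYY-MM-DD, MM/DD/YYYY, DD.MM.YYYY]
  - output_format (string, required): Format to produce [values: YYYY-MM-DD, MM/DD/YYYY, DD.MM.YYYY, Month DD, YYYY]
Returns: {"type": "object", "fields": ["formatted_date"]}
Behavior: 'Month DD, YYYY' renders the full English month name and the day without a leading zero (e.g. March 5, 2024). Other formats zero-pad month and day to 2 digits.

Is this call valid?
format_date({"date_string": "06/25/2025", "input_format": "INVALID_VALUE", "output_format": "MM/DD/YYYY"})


Checking parameter values...
Parameter 'input_format' has value 'INVALID_VALUE' not in allowed: YYYY-MM-DD, MM/DD/YYYY, DD.MM.YYYY
Invalid - 'input_format' must be one of YYYY-MM-DD, MM/DD/YYYY, DD.MM.YYYY


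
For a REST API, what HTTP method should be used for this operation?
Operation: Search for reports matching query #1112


GET = read, POST = create, PUT = update/replace, DELETE = remove
This operation is a read.
GET


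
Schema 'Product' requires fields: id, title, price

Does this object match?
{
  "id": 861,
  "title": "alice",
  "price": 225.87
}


Checking required fields... All present.
Valid - all required fields present


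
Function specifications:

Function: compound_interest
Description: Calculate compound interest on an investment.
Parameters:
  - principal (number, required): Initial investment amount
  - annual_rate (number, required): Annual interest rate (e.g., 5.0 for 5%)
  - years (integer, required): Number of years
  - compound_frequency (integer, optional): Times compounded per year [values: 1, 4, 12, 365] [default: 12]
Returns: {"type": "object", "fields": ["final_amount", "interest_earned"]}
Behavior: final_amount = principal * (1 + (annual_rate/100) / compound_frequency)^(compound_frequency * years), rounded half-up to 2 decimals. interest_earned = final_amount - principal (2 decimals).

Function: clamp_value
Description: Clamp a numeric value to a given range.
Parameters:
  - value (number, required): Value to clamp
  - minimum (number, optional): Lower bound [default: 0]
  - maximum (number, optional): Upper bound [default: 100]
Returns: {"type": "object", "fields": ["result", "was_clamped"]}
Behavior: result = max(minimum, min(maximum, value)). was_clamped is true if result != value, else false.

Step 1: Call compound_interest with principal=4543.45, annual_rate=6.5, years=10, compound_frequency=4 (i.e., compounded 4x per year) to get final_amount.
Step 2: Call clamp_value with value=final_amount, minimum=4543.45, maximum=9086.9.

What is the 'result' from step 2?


Step 1: compound_interest
  rate per period = 6.5/100/4 = 0.01625 (keep full precision); periods = 4 * 10 = 40
  (1 + 0.01625)^40 = 1.90555875
  final_amount = 4543.45 * 1.90555875 = 8657.810925 -> 8657.81
  interest_earned = 8657.81 - 4543.45 = 4114.36
  -> final_amount = 8657.81
Step 2: clamp_value(value=8657.81, minimum=4543.45, maximum=9086.9)
  result = max(4543.45, min(9086.9, 8657.81)) = max(4543.45, 8657.81) = 8657.81
  was_clamped = (8657.81 != 8657.81) = false
  -> result = 8657.81
8657.81


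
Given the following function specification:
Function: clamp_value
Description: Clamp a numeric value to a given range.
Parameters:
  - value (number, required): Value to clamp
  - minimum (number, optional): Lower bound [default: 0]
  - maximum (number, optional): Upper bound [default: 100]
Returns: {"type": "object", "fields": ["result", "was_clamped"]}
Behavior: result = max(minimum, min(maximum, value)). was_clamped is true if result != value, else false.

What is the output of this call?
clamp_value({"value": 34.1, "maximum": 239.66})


Defaults applied: minimum=0
result = max(0, min(239.66, 34.1)) = max(0, 34.1) = 34.1
was_clamped = (34.1 != 34.1) = false
Output:
{"result": 34.1, "was_clamped": false}


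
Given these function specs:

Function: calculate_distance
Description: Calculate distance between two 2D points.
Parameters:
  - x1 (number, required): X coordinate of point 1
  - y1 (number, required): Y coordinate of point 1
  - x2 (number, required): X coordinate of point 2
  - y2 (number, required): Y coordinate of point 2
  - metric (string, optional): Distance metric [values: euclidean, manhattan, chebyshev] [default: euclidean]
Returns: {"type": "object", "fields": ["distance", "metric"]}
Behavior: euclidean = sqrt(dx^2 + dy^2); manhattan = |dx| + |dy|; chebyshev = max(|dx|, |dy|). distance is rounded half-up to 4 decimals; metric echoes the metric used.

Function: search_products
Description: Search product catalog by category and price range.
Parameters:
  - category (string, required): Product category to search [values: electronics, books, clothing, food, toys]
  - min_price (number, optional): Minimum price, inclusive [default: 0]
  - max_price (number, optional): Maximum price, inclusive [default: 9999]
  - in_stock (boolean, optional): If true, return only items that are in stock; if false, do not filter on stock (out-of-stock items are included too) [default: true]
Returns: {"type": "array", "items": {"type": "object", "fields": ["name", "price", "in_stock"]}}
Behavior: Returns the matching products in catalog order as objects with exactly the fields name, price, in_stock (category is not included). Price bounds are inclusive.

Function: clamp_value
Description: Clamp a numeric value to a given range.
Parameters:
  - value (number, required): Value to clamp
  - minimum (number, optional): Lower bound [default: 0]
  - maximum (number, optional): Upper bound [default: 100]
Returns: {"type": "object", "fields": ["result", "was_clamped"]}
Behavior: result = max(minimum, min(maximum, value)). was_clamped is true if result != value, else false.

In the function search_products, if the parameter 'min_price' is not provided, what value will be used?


The search_products spec declares:
  - min_price (number, optional): Minimum price, inclusive [default: 0]
Default:
0
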